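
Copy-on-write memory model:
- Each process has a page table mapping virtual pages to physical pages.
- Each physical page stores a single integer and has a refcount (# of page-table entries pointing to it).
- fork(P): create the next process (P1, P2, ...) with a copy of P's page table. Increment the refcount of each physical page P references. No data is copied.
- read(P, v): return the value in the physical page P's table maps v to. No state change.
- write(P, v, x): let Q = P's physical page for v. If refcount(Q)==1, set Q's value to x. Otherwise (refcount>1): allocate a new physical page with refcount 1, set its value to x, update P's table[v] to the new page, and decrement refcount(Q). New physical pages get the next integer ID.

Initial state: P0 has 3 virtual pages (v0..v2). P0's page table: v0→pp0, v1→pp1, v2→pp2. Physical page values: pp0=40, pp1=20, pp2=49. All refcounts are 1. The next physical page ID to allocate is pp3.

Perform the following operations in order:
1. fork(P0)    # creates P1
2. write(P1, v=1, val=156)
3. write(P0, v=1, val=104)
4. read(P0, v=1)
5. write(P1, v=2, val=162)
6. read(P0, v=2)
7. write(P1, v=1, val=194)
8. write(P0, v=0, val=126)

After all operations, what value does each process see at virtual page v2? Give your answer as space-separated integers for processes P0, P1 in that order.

Answer: 49 162

Derivation:
Op 1: fork(P0) -> P1. 3 ppages; refcounts: pp0:2 pp1:2 pp2:2
Op 2: write(P1, v1, 156). refcount(pp1)=2>1 -> COPY to pp3. 4 ppages; refcounts: pp0:2 pp1:1 pp2:2 pp3:1
Op 3: write(P0, v1, 104). refcount(pp1)=1 -> write in place. 4 ppages; refcounts: pp0:2 pp1:1 pp2:2 pp3:1
Op 4: read(P0, v1) -> 104. No state change.
Op 5: write(P1, v2, 162). refcount(pp2)=2>1 -> COPY to pp4. 5 ppages; refcounts: pp0:2 pp1:1 pp2:1 pp3:1 pp4:1
Op 6: read(P0, v2) -> 49. No state change.
Op 7: write(P1, v1, 194). refcount(pp3)=1 -> write in place. 5 ppages; refcounts: pp0:2 pp1:1 pp2:1 pp3:1 pp4:1
Op 8: write(P0, v0, 126). refcount(pp0)=2>1 -> COPY to pp5. 6 ppages; refcounts: pp0:1 pp1:1 pp2:1 pp3:1 pp4:1 pp5:1
P0: v2 -> pp2 = 49
P1: v2 -> pp4 = 162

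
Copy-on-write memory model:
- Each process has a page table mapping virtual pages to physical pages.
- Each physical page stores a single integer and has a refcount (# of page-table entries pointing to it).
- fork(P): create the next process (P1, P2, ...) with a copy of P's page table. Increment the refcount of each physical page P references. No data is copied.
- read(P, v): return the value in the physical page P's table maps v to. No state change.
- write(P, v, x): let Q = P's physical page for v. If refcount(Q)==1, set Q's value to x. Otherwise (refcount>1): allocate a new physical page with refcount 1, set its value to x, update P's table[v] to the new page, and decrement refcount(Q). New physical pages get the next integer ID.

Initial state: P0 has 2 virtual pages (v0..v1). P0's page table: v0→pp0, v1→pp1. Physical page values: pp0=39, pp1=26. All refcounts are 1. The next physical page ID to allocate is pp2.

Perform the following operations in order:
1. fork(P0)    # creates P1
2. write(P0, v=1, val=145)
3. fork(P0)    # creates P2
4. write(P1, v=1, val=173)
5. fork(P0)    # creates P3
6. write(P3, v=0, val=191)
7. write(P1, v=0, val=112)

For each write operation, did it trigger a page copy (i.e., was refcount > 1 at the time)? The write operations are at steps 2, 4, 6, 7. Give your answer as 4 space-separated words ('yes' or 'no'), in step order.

Op 1: fork(P0) -> P1. 2 ppages; refcounts: pp0:2 pp1:2
Op 2: write(P0, v1, 145). refcount(pp1)=2>1 -> COPY to pp2. 3 ppages; refcounts: pp0:2 pp1:1 pp2:1
Op 3: fork(P0) -> P2. 3 ppages; refcounts: pp0:3 pp1:1 pp2:2
Op 4: write(P1, v1, 173). refcount(pp1)=1 -> write in place. 3 ppages; refcounts: pp0:3 pp1:1 pp2:2
Op 5: fork(P0) -> P3. 3 ppages; refcounts: pp0:4 pp1:1 pp2:3
Op 6: write(P3, v0, 191). refcount(pp0)=4>1 -> COPY to pp3. 4 ppages; refcounts: pp0:3 pp1:1 pp2:3 pp3:1
Op 7: write(P1, v0, 112). refcount(pp0)=3>1 -> COPY to pp4. 5 ppages; refcounts: pp0:2 pp1:1 pp2:3 pp3:1 pp4:1

yes no yes yes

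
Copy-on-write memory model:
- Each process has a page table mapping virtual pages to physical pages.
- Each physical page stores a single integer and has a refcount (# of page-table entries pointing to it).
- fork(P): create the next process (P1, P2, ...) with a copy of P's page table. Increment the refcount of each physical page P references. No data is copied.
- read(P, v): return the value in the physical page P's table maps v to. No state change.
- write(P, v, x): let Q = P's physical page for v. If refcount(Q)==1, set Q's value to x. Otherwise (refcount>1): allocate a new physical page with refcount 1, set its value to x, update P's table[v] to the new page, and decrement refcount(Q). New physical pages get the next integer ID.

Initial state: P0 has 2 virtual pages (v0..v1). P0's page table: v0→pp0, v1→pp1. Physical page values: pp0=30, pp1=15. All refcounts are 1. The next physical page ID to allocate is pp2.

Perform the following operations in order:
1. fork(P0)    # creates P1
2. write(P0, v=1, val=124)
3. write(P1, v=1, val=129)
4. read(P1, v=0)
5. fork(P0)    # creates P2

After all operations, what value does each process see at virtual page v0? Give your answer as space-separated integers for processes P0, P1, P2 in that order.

Op 1: fork(P0) -> P1. 2 ppages; refcounts: pp0:2 pp1:2
Op 2: write(P0, v1, 124). refcount(pp1)=2>1 -> COPY to pp2. 3 ppages; refcounts: pp0:2 pp1:1 pp2:1
Op 3: write(P1, v1, 129). refcount(pp1)=1 -> write in place. 3 ppages; refcounts: pp0:2 pp1:1 pp2:1
Op 4: read(P1, v0) -> 30. No state change.
Op 5: fork(P0) -> P2. 3 ppages; refcounts: pp0:3 pp1:1 pp2:2
P0: v0 -> pp0 = 30
P1: v0 -> pp0 = 30
P2: v0 -> pp0 = 30

Answer: 30 30 30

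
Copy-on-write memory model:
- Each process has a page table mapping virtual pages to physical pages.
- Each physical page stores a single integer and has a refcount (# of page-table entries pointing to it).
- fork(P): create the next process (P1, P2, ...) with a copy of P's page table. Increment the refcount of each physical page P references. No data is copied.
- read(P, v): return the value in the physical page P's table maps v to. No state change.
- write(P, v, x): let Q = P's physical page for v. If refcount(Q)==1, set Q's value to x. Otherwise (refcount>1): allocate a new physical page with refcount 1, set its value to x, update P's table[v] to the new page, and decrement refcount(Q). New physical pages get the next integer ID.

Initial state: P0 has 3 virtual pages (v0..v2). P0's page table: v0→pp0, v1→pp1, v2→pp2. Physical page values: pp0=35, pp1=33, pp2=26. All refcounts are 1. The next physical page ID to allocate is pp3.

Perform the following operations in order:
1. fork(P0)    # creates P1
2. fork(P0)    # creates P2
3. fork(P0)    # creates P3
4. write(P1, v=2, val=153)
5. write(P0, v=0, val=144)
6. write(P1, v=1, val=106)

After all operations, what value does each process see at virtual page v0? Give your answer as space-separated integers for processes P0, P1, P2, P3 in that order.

Answer: 144 35 35 35

Derivation:
Op 1: fork(P0) -> P1. 3 ppages; refcounts: pp0:2 pp1:2 pp2:2
Op 2: fork(P0) -> P2. 3 ppages; refcounts: pp0:3 pp1:3 pp2:3
Op 3: fork(P0) -> P3. 3 ppages; refcounts: pp0:4 pp1:4 pp2:4
Op 4: write(P1, v2, 153). refcount(pp2)=4>1 -> COPY to pp3. 4 ppages; refcounts: pp0:4 pp1:4 pp2:3 pp3:1
Op 5: write(P0, v0, 144). refcount(pp0)=4>1 -> COPY to pp4. 5 ppages; refcounts: pp0:3 pp1:4 pp2:3 pp3:1 pp4:1
Op 6: write(P1, v1, 106). refcount(pp1)=4>1 -> COPY to pp5. 6 ppages; refcounts: pp0:3 pp1:3 pp2:3 pp3:1 pp4:1 pp5:1
P0: v0 -> pp4 = 144
P1: v0 -> pp0 = 35
P2: v0 -> pp0 = 35
P3: v0 -> pp0 = 35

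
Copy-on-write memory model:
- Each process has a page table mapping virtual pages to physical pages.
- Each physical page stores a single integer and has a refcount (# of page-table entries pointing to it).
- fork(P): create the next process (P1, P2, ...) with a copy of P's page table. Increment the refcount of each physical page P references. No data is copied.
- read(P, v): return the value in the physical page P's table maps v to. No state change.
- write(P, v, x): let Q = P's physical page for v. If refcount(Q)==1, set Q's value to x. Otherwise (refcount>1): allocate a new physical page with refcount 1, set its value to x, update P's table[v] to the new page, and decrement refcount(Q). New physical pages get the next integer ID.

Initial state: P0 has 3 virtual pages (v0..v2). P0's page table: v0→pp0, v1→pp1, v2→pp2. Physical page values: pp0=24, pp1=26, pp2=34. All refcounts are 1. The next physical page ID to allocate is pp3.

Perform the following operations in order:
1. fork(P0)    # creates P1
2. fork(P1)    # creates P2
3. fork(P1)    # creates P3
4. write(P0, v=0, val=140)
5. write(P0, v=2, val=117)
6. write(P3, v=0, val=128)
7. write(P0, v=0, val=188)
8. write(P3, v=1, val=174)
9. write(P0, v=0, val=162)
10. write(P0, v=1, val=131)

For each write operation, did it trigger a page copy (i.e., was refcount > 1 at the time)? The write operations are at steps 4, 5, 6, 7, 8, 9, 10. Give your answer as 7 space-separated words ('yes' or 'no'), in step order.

Op 1: fork(P0) -> P1. 3 ppages; refcounts: pp0:2 pp1:2 pp2:2
Op 2: fork(P1) -> P2. 3 ppages; refcounts: pp0:3 pp1:3 pp2:3
Op 3: fork(P1) -> P3. 3 ppages; refcounts: pp0:4 pp1:4 pp2:4
Op 4: write(P0, v0, 140). refcount(pp0)=4>1 -> COPY to pp3. 4 ppages; refcounts: pp0:3 pp1:4 pp2:4 pp3:1
Op 5: write(P0, v2, 117). refcount(pp2)=4>1 -> COPY to pp4. 5 ppages; refcounts: pp0:3 pp1:4 pp2:3 pp3:1 pp4:1
Op 6: write(P3, v0, 128). refcount(pp0)=3>1 -> COPY to pp5. 6 ppages; refcounts: pp0:2 pp1:4 pp2:3 pp3:1 pp4:1 pp5:1
Op 7: write(P0, v0, 188). refcount(pp3)=1 -> write in place. 6 ppages; refcounts: pp0:2 pp1:4 pp2:3 pp3:1 pp4:1 pp5:1
Op 8: write(P3, v1, 174). refcount(pp1)=4>1 -> COPY to pp6. 7 ppages; refcounts: pp0:2 pp1:3 pp2:3 pp3:1 pp4:1 pp5:1 pp6:1
Op 9: write(P0, v0, 162). refcount(pp3)=1 -> write in place. 7 ppages; refcounts: pp0:2 pp1:3 pp2:3 pp3:1 pp4:1 pp5:1 pp6:1
Op 10: write(P0, v1, 131). refcount(pp1)=3>1 -> COPY to pp7. 8 ppages; refcounts: pp0:2 pp1:2 pp2:3 pp3:1 pp4:1 pp5:1 pp6:1 pp7:1

yes yes yes no yes no yes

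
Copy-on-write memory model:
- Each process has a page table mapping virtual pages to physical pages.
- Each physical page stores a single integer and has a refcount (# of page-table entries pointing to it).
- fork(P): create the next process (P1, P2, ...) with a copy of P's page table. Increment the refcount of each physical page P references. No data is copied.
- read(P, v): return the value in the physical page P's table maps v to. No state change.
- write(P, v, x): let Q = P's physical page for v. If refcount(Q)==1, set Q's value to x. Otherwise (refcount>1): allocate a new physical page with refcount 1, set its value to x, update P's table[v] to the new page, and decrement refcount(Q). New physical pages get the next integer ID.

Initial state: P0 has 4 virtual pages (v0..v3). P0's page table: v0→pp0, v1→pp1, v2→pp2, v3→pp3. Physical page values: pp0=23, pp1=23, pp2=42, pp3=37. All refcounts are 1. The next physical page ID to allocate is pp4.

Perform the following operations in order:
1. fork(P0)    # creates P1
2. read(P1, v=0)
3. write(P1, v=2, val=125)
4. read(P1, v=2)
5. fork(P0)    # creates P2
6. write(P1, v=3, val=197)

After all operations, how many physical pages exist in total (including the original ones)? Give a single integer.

Answer: 6

Derivation:
Op 1: fork(P0) -> P1. 4 ppages; refcounts: pp0:2 pp1:2 pp2:2 pp3:2
Op 2: read(P1, v0) -> 23. No state change.
Op 3: write(P1, v2, 125). refcount(pp2)=2>1 -> COPY to pp4. 5 ppages; refcounts: pp0:2 pp1:2 pp2:1 pp3:2 pp4:1
Op 4: read(P1, v2) -> 125. No state change.
Op 5: fork(P0) -> P2. 5 ppages; refcounts: pp0:3 pp1:3 pp2:2 pp3:3 pp4:1
Op 6: write(P1, v3, 197). refcount(pp3)=3>1 -> COPY to pp5. 6 ppages; refcounts: pp0:3 pp1:3 pp2:2 pp3:2 pp4:1 pp5:1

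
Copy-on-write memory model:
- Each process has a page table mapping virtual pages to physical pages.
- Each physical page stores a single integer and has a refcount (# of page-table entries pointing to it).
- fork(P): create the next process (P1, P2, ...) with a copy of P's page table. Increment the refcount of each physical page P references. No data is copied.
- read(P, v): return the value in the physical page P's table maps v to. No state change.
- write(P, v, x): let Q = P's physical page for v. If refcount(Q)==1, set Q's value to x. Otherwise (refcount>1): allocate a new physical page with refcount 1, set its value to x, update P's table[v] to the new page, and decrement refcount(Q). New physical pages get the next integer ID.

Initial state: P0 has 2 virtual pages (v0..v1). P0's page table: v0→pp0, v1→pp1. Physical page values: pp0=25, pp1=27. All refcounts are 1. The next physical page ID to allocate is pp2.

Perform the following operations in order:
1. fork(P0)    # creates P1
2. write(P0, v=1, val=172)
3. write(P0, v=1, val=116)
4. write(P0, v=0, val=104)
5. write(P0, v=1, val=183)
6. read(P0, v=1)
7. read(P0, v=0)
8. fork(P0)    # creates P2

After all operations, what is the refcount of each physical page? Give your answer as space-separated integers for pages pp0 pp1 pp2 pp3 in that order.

Op 1: fork(P0) -> P1. 2 ppages; refcounts: pp0:2 pp1:2
Op 2: write(P0, v1, 172). refcount(pp1)=2>1 -> COPY to pp2. 3 ppages; refcounts: pp0:2 pp1:1 pp2:1
Op 3: write(P0, v1, 116). refcount(pp2)=1 -> write in place. 3 ppages; refcounts: pp0:2 pp1:1 pp2:1
Op 4: write(P0, v0, 104). refcount(pp0)=2>1 -> COPY to pp3. 4 ppages; refcounts: pp0:1 pp1:1 pp2:1 pp3:1
Op 5: write(P0, v1, 183). refcount(pp2)=1 -> write in place. 4 ppages; refcounts: pp0:1 pp1:1 pp2:1 pp3:1
Op 6: read(P0, v1) -> 183. No state change.
Op 7: read(P0, v0) -> 104. No state change.
Op 8: fork(P0) -> P2. 4 ppages; refcounts: pp0:1 pp1:1 pp2:2 pp3:2

Answer: 1 1 2 2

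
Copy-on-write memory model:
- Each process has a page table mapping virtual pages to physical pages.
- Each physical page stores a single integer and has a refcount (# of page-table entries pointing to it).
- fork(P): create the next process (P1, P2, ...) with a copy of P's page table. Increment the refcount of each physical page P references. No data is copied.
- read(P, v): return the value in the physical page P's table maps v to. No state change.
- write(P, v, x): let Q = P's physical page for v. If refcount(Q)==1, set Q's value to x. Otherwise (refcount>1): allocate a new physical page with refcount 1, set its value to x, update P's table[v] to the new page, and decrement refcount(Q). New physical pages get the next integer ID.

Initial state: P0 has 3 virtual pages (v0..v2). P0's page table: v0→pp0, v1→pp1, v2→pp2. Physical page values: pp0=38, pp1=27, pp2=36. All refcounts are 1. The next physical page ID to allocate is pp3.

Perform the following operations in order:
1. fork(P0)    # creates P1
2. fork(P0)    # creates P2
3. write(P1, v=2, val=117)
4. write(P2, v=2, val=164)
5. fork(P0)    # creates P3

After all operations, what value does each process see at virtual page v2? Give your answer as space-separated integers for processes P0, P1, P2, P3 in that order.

Answer: 36 117 164 36

Derivation:
Op 1: fork(P0) -> P1. 3 ppages; refcounts: pp0:2 pp1:2 pp2:2
Op 2: fork(P0) -> P2. 3 ppages; refcounts: pp0:3 pp1:3 pp2:3
Op 3: write(P1, v2, 117). refcount(pp2)=3>1 -> COPY to pp3. 4 ppages; refcounts: pp0:3 pp1:3 pp2:2 pp3:1
Op 4: write(P2, v2, 164). refcount(pp2)=2>1 -> COPY to pp4. 5 ppages; refcounts: pp0:3 pp1:3 pp2:1 pp3:1 pp4:1
Op 5: fork(P0) -> P3. 5 ppages; refcounts: pp0:4 pp1:4 pp2:2 pp3:1 pp4:1
P0: v2 -> pp2 = 36
P1: v2 -> pp3 = 117
P2: v2 -> pp4 = 164
P3: v2 -> pp2 = 36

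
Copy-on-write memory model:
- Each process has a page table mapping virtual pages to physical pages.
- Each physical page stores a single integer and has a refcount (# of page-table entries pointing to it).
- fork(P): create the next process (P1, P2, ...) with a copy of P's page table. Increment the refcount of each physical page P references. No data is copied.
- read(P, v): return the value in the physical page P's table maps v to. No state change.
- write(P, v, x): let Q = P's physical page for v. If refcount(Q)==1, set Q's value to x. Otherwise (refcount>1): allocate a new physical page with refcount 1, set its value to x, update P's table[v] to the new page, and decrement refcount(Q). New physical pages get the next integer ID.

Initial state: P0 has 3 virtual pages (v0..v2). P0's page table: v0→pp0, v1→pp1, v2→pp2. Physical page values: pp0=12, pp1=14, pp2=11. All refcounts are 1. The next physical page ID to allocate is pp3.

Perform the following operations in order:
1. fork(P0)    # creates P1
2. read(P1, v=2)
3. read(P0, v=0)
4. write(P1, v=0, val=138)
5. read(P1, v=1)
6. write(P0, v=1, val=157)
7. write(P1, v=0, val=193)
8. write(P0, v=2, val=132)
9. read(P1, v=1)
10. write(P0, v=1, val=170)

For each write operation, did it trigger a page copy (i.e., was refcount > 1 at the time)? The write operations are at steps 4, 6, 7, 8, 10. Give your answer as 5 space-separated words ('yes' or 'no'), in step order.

Op 1: fork(P0) -> P1. 3 ppages; refcounts: pp0:2 pp1:2 pp2:2
Op 2: read(P1, v2) -> 11. No state change.
Op 3: read(P0, v0) -> 12. No state change.
Op 4: write(P1, v0, 138). refcount(pp0)=2>1 -> COPY to pp3. 4 ppages; refcounts: pp0:1 pp1:2 pp2:2 pp3:1
Op 5: read(P1, v1) -> 14. No state change.
Op 6: write(P0, v1, 157). refcount(pp1)=2>1 -> COPY to pp4. 5 ppages; refcounts: pp0:1 pp1:1 pp2:2 pp3:1 pp4:1
Op 7: write(P1, v0, 193). refcount(pp3)=1 -> write in place. 5 ppages; refcounts: pp0:1 pp1:1 pp2:2 pp3:1 pp4:1
Op 8: write(P0, v2, 132). refcount(pp2)=2>1 -> COPY to pp5. 6 ppages; refcounts: pp0:1 pp1:1 pp2:1 pp3:1 pp4:1 pp5:1
Op 9: read(P1, v1) -> 14. No state change.
Op 10: write(P0, v1, 170). refcount(pp4)=1 -> write in place. 6 ppages; refcounts: pp0:1 pp1:1 pp2:1 pp3:1 pp4:1 pp5:1

yes yes no yes no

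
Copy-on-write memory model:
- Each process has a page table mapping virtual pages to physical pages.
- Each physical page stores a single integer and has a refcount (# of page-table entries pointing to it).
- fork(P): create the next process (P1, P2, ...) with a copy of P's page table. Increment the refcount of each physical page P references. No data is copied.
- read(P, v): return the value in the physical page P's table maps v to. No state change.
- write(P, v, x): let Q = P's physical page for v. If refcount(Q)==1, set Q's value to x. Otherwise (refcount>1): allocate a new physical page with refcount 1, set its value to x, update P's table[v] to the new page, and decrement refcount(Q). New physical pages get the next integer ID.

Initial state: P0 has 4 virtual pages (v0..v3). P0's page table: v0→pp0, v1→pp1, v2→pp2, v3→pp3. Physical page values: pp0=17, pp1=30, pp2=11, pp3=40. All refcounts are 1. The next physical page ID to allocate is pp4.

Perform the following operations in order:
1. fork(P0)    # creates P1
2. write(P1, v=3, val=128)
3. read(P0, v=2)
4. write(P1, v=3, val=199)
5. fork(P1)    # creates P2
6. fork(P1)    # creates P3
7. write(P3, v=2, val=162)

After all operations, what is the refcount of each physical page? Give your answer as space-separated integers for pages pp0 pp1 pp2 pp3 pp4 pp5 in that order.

Op 1: fork(P0) -> P1. 4 ppages; refcounts: pp0:2 pp1:2 pp2:2 pp3:2
Op 2: write(P1, v3, 128). refcount(pp3)=2>1 -> COPY to pp4. 5 ppages; refcounts: pp0:2 pp1:2 pp2:2 pp3:1 pp4:1
Op 3: read(P0, v2) -> 11. No state change.
Op 4: write(P1, v3, 199). refcount(pp4)=1 -> write in place. 5 ppages; refcounts: pp0:2 pp1:2 pp2:2 pp3:1 pp4:1
Op 5: fork(P1) -> P2. 5 ppages; refcounts: pp0:3 pp1:3 pp2:3 pp3:1 pp4:2
Op 6: fork(P1) -> P3. 5 ppages; refcounts: pp0:4 pp1:4 pp2:4 pp3:1 pp4:3
Op 7: write(P3, v2, 162). refcount(pp2)=4>1 -> COPY to pp5. 6 ppages; refcounts: pp0:4 pp1:4 pp2:3 pp3:1 pp4:3 pp5:1

Answer: 4 4 3 1 3 1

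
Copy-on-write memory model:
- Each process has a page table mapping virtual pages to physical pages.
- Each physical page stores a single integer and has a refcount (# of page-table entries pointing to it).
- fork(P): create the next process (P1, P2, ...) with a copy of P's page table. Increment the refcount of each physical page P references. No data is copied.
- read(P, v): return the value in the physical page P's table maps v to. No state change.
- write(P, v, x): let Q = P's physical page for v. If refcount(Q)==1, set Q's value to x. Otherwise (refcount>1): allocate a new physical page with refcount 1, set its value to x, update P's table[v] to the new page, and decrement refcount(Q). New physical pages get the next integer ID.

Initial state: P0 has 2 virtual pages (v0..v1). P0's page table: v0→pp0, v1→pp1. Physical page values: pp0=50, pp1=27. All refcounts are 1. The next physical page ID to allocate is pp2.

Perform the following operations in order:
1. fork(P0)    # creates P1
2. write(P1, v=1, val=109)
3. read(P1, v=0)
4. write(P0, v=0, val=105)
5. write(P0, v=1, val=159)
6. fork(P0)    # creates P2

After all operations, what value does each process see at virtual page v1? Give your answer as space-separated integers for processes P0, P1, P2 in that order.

Answer: 159 109 159

Derivation:
Op 1: fork(P0) -> P1. 2 ppages; refcounts: pp0:2 pp1:2
Op 2: write(P1, v1, 109). refcount(pp1)=2>1 -> COPY to pp2. 3 ppages; refcounts: pp0:2 pp1:1 pp2:1
Op 3: read(P1, v0) -> 50. No state change.
Op 4: write(P0, v0, 105). refcount(pp0)=2>1 -> COPY to pp3. 4 ppages; refcounts: pp0:1 pp1:1 pp2:1 pp3:1
Op 5: write(P0, v1, 159). refcount(pp1)=1 -> write in place. 4 ppages; refcounts: pp0:1 pp1:1 pp2:1 pp3:1
Op 6: fork(P0) -> P2. 4 ppages; refcounts: pp0:1 pp1:2 pp2:1 pp3:2
P0: v1 -> pp1 = 159
P1: v1 -> pp2 = 109
P2: v1 -> pp1 = 159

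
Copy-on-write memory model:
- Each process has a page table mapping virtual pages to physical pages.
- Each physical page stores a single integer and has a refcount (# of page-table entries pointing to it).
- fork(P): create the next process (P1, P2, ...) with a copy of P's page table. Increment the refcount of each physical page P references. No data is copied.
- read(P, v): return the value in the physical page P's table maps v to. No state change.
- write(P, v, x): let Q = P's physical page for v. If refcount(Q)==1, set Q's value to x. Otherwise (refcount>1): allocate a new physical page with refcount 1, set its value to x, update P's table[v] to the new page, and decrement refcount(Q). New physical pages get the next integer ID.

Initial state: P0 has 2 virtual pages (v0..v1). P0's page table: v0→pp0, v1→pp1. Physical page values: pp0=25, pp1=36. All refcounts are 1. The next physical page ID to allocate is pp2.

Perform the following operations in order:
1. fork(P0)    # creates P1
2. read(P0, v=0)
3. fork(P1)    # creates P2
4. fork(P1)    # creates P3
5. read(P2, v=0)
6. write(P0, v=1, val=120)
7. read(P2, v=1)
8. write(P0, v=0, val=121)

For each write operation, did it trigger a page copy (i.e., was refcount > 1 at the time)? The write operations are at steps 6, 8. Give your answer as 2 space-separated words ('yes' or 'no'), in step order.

Op 1: fork(P0) -> P1. 2 ppages; refcounts: pp0:2 pp1:2
Op 2: read(P0, v0) -> 25. No state change.
Op 3: fork(P1) -> P2. 2 ppages; refcounts: pp0:3 pp1:3
Op 4: fork(P1) -> P3. 2 ppages; refcounts: pp0:4 pp1:4
Op 5: read(P2, v0) -> 25. No state change.
Op 6: write(P0, v1, 120). refcount(pp1)=4>1 -> COPY to pp2. 3 ppages; refcounts: pp0:4 pp1:3 pp2:1
Op 7: read(P2, v1) -> 36. No state change.
Op 8: write(P0, v0, 121). refcount(pp0)=4>1 -> COPY to pp3. 4 ppages; refcounts: pp0:3 pp1:3 pp2:1 pp3:1

yes yes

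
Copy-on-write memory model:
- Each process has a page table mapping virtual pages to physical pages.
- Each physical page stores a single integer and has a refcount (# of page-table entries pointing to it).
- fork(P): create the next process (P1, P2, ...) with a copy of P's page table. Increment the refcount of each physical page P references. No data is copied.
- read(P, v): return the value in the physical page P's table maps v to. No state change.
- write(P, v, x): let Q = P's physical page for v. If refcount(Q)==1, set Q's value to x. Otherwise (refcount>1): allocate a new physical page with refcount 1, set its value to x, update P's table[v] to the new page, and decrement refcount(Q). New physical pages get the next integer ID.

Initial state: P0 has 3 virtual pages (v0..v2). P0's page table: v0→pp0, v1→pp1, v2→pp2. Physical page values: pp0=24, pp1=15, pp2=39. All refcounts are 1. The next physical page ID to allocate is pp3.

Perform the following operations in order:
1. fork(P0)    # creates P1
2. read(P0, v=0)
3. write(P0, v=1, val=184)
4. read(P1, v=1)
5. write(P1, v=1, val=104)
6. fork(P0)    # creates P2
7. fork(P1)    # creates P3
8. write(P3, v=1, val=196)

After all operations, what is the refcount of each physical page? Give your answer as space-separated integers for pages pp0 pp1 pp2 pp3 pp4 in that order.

Op 1: fork(P0) -> P1. 3 ppages; refcounts: pp0:2 pp1:2 pp2:2
Op 2: read(P0, v0) -> 24. No state change.
Op 3: write(P0, v1, 184). refcount(pp1)=2>1 -> COPY to pp3. 4 ppages; refcounts: pp0:2 pp1:1 pp2:2 pp3:1
Op 4: read(P1, v1) -> 15. No state change.
Op 5: write(P1, v1, 104). refcount(pp1)=1 -> write in place. 4 ppages; refcounts: pp0:2 pp1:1 pp2:2 pp3:1
Op 6: fork(P0) -> P2. 4 ppages; refcounts: pp0:3 pp1:1 pp2:3 pp3:2
Op 7: fork(P1) -> P3. 4 ppages; refcounts: pp0:4 pp1:2 pp2:4 pp3:2
Op 8: write(P3, v1, 196). refcount(pp1)=2>1 -> COPY to pp4. 5 ppages; refcounts: pp0:4 pp1:1 pp2:4 pp3:2 pp4:1

Answer: 4 1 4 2 1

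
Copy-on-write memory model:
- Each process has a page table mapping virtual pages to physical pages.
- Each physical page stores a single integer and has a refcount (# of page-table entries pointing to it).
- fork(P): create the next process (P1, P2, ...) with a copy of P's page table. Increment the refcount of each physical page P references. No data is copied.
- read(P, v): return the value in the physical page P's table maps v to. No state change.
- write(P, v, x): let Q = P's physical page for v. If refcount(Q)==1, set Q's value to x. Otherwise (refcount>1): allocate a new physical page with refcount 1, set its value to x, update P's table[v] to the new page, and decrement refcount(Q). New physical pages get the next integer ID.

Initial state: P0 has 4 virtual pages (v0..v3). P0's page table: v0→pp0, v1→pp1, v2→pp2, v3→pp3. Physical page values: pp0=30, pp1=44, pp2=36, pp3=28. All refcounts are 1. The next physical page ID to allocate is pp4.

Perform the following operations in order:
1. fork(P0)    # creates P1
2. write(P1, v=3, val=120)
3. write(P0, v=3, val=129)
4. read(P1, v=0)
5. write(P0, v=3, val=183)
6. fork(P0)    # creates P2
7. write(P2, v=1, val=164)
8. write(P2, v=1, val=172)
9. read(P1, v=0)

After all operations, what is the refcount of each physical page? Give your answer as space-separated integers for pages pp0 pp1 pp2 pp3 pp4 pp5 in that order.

Answer: 3 2 3 2 1 1

Derivation:
Op 1: fork(P0) -> P1. 4 ppages; refcounts: pp0:2 pp1:2 pp2:2 pp3:2
Op 2: write(P1, v3, 120). refcount(pp3)=2>1 -> COPY to pp4. 5 ppages; refcounts: pp0:2 pp1:2 pp2:2 pp3:1 pp4:1
Op 3: write(P0, v3, 129). refcount(pp3)=1 -> write in place. 5 ppages; refcounts: pp0:2 pp1:2 pp2:2 pp3:1 pp4:1
Op 4: read(P1, v0) -> 30. No state change.
Op 5: write(P0, v3, 183). refcount(pp3)=1 -> write in place. 5 ppages; refcounts: pp0:2 pp1:2 pp2:2 pp3:1 pp4:1
Op 6: fork(P0) -> P2. 5 ppages; refcounts: pp0:3 pp1:3 pp2:3 pp3:2 pp4:1
Op 7: write(P2, v1, 164). refcount(pp1)=3>1 -> COPY to pp5. 6 ppages; refcounts: pp0:3 pp1:2 pp2:3 pp3:2 pp4:1 pp5:1
Op 8: write(P2, v1, 172). refcount(pp5)=1 -> write in place. 6 ppages; refcounts: pp0:3 pp1:2 pp2:3 pp3:2 pp4:1 pp5:1
Op 9: read(P1, v0) -> 30. No state change.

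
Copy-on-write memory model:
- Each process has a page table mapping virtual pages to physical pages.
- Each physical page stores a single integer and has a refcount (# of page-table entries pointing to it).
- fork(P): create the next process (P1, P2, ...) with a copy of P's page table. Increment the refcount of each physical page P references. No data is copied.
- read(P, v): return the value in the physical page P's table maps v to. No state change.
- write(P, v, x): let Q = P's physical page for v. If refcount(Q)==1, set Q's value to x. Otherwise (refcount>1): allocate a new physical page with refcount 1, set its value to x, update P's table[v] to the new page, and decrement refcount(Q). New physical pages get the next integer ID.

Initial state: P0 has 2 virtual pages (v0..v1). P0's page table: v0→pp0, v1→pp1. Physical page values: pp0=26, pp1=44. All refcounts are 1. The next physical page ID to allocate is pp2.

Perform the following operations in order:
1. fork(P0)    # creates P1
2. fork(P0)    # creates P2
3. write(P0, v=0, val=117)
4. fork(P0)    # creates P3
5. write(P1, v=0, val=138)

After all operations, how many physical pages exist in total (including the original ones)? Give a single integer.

Answer: 4

Derivation:
Op 1: fork(P0) -> P1. 2 ppages; refcounts: pp0:2 pp1:2
Op 2: fork(P0) -> P2. 2 ppages; refcounts: pp0:3 pp1:3
Op 3: write(P0, v0, 117). refcount(pp0)=3>1 -> COPY to pp2. 3 ppages; refcounts: pp0:2 pp1:3 pp2:1
Op 4: fork(P0) -> P3. 3 ppages; refcounts: pp0:2 pp1:4 pp2:2
Op 5: write(P1, v0, 138). refcount(pp0)=2>1 -> COPY to pp3. 4 ppages; refcounts: pp0:1 pp1:4 pp2:2 pp3:1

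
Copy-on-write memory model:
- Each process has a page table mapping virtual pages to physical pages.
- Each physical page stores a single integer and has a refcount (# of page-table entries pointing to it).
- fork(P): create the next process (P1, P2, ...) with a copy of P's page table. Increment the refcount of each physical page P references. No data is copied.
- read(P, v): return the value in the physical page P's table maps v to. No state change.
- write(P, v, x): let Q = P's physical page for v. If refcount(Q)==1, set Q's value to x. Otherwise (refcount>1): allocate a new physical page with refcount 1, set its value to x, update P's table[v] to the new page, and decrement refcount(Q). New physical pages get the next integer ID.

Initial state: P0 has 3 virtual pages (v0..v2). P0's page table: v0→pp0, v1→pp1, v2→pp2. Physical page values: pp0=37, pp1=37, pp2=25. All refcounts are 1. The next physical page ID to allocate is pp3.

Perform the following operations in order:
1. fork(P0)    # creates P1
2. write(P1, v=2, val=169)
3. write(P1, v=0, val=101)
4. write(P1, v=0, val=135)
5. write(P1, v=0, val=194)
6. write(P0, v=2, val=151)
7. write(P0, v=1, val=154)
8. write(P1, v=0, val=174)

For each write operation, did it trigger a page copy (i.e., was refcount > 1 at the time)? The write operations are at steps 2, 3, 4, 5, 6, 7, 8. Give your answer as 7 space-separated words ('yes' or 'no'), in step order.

Op 1: fork(P0) -> P1. 3 ppages; refcounts: pp0:2 pp1:2 pp2:2
Op 2: write(P1, v2, 169). refcount(pp2)=2>1 -> COPY to pp3. 4 ppages; refcounts: pp0:2 pp1:2 pp2:1 pp3:1
Op 3: write(P1, v0, 101). refcount(pp0)=2>1 -> COPY to pp4. 5 ppages; refcounts: pp0:1 pp1:2 pp2:1 pp3:1 pp4:1
Op 4: write(P1, v0, 135). refcount(pp4)=1 -> write in place. 5 ppages; refcounts: pp0:1 pp1:2 pp2:1 pp3:1 pp4:1
Op 5: write(P1, v0, 194). refcount(pp4)=1 -> write in place. 5 ppages; refcounts: pp0:1 pp1:2 pp2:1 pp3:1 pp4:1
Op 6: write(P0, v2, 151). refcount(pp2)=1 -> write in place. 5 ppages; refcounts: pp0:1 pp1:2 pp2:1 pp3:1 pp4:1
Op 7: write(P0, v1, 154). refcount(pp1)=2>1 -> COPY to pp5. 6 ppages; refcounts: pp0:1 pp1:1 pp2:1 pp3:1 pp4:1 pp5:1
Op 8: write(P1, v0, 174). refcount(pp4)=1 -> write in place. 6 ppages; refcounts: pp0:1 pp1:1 pp2:1 pp3:1 pp4:1 pp5:1

yes yes no no no yes no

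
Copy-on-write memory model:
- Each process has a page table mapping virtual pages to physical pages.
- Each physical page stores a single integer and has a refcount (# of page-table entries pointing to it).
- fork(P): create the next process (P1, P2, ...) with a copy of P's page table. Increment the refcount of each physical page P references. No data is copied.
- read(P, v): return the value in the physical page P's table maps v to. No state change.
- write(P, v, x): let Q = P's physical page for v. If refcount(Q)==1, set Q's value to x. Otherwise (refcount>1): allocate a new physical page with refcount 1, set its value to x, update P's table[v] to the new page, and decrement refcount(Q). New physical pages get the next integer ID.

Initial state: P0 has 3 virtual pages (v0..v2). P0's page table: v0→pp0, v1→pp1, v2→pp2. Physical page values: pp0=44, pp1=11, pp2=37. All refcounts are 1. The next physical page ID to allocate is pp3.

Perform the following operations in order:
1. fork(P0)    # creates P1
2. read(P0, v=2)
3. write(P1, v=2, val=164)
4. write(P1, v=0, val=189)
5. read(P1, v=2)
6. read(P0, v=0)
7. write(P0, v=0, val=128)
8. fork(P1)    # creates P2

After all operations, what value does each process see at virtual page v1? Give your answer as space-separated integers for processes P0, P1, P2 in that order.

Answer: 11 11 11

Derivation:
Op 1: fork(P0) -> P1. 3 ppages; refcounts: pp0:2 pp1:2 pp2:2
Op 2: read(P0, v2) -> 37. No state change.
Op 3: write(P1, v2, 164). refcount(pp2)=2>1 -> COPY to pp3. 4 ppages; refcounts: pp0:2 pp1:2 pp2:1 pp3:1
Op 4: write(P1, v0, 189). refcount(pp0)=2>1 -> COPY to pp4. 5 ppages; refcounts: pp0:1 pp1:2 pp2:1 pp3:1 pp4:1
Op 5: read(P1, v2) -> 164. No state change.
Op 6: read(P0, v0) -> 44. No state change.
Op 7: write(P0, v0, 128). refcount(pp0)=1 -> write in place. 5 ppages; refcounts: pp0:1 pp1:2 pp2:1 pp3:1 pp4:1
Op 8: fork(P1) -> P2. 5 ppages; refcounts: pp0:1 pp1:3 pp2:1 pp3:2 pp4:2
P0: v1 -> pp1 = 11
P1: v1 -> pp1 = 11
P2: v1 -> pp1 = 11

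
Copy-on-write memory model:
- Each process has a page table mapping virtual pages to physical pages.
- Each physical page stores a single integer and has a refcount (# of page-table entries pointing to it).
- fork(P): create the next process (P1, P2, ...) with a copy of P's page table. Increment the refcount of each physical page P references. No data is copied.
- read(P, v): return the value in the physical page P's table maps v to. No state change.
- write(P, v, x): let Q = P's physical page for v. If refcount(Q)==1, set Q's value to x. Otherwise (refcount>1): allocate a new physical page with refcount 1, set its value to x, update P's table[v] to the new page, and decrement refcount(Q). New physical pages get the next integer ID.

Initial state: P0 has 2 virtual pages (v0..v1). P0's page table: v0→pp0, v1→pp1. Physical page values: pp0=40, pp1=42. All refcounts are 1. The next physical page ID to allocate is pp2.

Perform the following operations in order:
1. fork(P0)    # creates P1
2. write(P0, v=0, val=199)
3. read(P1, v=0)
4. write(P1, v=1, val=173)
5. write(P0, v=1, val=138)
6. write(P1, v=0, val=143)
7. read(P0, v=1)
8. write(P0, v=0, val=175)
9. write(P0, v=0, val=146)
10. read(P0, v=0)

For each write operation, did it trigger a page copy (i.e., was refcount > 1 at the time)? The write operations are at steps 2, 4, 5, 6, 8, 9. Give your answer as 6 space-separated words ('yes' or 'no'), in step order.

Op 1: fork(P0) -> P1. 2 ppages; refcounts: pp0:2 pp1:2
Op 2: write(P0, v0, 199). refcount(pp0)=2>1 -> COPY to pp2. 3 ppages; refcounts: pp0:1 pp1:2 pp2:1
Op 3: read(P1, v0) -> 40. No state change.
Op 4: write(P1, v1, 173). refcount(pp1)=2>1 -> COPY to pp3. 4 ppages; refcounts: pp0:1 pp1:1 pp2:1 pp3:1
Op 5: write(P0, v1, 138). refcount(pp1)=1 -> write in place. 4 ppages; refcounts: pp0:1 pp1:1 pp2:1 pp3:1
Op 6: write(P1, v0, 143). refcount(pp0)=1 -> write in place. 4 ppages; refcounts: pp0:1 pp1:1 pp2:1 pp3:1
Op 7: read(P0, v1) -> 138. No state change.
Op 8: write(P0, v0, 175). refcount(pp2)=1 -> write in place. 4 ppages; refcounts: pp0:1 pp1:1 pp2:1 pp3:1
Op 9: write(P0, v0, 146). refcount(pp2)=1 -> write in place. 4 ppages; refcounts: pp0:1 pp1:1 pp2:1 pp3:1
Op 10: read(P0, v0) -> 146. No state change.

yes yes no no no no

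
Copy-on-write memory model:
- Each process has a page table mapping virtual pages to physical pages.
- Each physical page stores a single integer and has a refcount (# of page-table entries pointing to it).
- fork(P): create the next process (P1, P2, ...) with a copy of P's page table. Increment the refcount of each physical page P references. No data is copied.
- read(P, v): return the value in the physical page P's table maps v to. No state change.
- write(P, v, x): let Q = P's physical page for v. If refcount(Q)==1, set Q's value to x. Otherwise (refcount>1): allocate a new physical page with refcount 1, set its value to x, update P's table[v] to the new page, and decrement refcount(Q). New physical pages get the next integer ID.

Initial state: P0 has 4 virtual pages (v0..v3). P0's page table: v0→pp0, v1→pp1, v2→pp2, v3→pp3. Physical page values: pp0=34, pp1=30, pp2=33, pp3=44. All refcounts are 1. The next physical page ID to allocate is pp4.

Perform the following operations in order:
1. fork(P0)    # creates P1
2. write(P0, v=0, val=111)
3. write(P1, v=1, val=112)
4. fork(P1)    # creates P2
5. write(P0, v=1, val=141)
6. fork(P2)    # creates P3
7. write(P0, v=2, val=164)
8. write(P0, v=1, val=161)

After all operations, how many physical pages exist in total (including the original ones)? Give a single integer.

Answer: 7

Derivation:
Op 1: fork(P0) -> P1. 4 ppages; refcounts: pp0:2 pp1:2 pp2:2 pp3:2
Op 2: write(P0, v0, 111). refcount(pp0)=2>1 -> COPY to pp4. 5 ppages; refcounts: pp0:1 pp1:2 pp2:2 pp3:2 pp4:1
Op 3: write(P1, v1, 112). refcount(pp1)=2>1 -> COPY to pp5. 6 ppages; refcounts: pp0:1 pp1:1 pp2:2 pp3:2 pp4:1 pp5:1
Op 4: fork(P1) -> P2. 6 ppages; refcounts: pp0:2 pp1:1 pp2:3 pp3:3 pp4:1 pp5:2
Op 5: write(P0, v1, 141). refcount(pp1)=1 -> write in place. 6 ppages; refcounts: pp0:2 pp1:1 pp2:3 pp3:3 pp4:1 pp5:2
Op 6: fork(P2) -> P3. 6 ppages; refcounts: pp0:3 pp1:1 pp2:4 pp3:4 pp4:1 pp5:3
Op 7: write(P0, v2, 164). refcount(pp2)=4>1 -> COPY to pp6. 7 ppages; refcounts: pp0:3 pp1:1 pp2:3 pp3:4 pp4:1 pp5:3 pp6:1
Op 8: write(P0, v1, 161). refcount(pp1)=1 -> write in place. 7 ppages; refcounts: pp0:3 pp1:1 pp2:3 pp3:4 pp4:1 pp5:3 pp6:1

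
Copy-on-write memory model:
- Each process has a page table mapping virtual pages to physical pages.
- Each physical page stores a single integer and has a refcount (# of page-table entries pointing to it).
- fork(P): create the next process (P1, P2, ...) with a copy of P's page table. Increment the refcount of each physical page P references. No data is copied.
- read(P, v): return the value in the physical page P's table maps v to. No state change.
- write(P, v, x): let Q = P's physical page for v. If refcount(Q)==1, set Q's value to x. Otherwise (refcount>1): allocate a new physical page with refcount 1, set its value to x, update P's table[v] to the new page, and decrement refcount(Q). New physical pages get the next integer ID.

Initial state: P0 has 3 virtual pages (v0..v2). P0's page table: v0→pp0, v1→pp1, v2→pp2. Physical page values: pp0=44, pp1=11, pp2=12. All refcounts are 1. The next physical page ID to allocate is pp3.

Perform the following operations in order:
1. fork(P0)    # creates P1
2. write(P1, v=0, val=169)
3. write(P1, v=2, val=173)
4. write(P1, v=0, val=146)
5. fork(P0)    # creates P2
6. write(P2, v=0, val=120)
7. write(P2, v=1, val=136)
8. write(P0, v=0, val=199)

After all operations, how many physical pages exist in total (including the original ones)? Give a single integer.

Answer: 7

Derivation:
Op 1: fork(P0) -> P1. 3 ppages; refcounts: pp0:2 pp1:2 pp2:2
Op 2: write(P1, v0, 169). refcount(pp0)=2>1 -> COPY to pp3. 4 ppages; refcounts: pp0:1 pp1:2 pp2:2 pp3:1
Op 3: write(P1, v2, 173). refcount(pp2)=2>1 -> COPY to pp4. 5 ppages; refcounts: pp0:1 pp1:2 pp2:1 pp3:1 pp4:1
Op 4: write(P1, v0, 146). refcount(pp3)=1 -> write in place. 5 ppages; refcounts: pp0:1 pp1:2 pp2:1 pp3:1 pp4:1
Op 5: fork(P0) -> P2. 5 ppages; refcounts: pp0:2 pp1:3 pp2:2 pp3:1 pp4:1
Op 6: write(P2, v0, 120). refcount(pp0)=2>1 -> COPY to pp5. 6 ppages; refcounts: pp0:1 pp1:3 pp2:2 pp3:1 pp4:1 pp5:1
Op 7: write(P2, v1, 136). refcount(pp1)=3>1 -> COPY to pp6. 7 ppages; refcounts: pp0:1 pp1:2 pp2:2 pp3:1 pp4:1 pp5:1 pp6:1
Op 8: write(P0, v0, 199). refcount(pp0)=1 -> write in place. 7 ppages; refcounts: pp0:1 pp1:2 pp2:2 pp3:1 pp4:1 pp5:1 pp6:1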